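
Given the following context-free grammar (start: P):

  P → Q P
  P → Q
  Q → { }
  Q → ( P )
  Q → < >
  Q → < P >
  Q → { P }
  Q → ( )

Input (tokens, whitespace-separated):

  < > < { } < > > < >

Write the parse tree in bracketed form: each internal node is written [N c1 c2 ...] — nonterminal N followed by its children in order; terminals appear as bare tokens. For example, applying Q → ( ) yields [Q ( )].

[P [Q < >] [P [Q < [P [Q { }] [P [Q < >]]] >] [P [Q < >]]]]

P
Q P
< > P
< > Q P
< > < P > P
< > < Q P > P
< > < { } P > P
< > < { } Q > P
< > < { } < > > P
< > < { } < > > Q
< > < { } < > > < >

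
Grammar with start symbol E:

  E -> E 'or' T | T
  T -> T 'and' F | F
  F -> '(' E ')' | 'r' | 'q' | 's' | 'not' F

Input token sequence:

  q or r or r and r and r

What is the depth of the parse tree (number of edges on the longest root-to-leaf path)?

5

[E [E [E [T [F q]]] or [T [F r]]] or [T [T [T [F r]] and [F r]] and [F r]]]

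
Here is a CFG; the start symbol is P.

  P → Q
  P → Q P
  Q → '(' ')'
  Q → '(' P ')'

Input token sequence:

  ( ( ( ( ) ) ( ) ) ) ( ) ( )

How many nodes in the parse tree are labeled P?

[P [Q ( [P [Q ( [P [Q ( [P [Q ( )]] )] [P [Q ( )]]] )]] )] [P [Q ( )] [P [Q ( )]]]]

7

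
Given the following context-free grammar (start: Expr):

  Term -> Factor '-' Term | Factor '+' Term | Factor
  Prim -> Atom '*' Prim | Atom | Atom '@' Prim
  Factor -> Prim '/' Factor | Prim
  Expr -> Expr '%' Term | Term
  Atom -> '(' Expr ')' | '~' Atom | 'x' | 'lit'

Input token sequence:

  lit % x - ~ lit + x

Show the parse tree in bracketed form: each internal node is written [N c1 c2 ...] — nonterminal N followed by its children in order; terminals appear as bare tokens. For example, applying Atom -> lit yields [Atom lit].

Expr
Expr % Term
Term % Term
Factor % Term
Prim % Term
Atom % Term
lit % Term
lit % Factor - Term
lit % Prim - Term
lit % Atom - Term
lit % x - Term
lit % x - Factor + Term
lit % x - Prim + Term
lit % x - Atom + Term
lit % x - ~ Atom + Term
lit % x - ~ lit + Term
lit % x - ~ lit + Factor
lit % x - ~ lit + Prim
lit % x - ~ lit + Atom
lit % x - ~ lit + x

[Expr [Expr [Term [Factor [Prim [Atom lit]]]]] % [Term [Factor [Prim [Atom x]]] - [Term [Factor [Prim [Atom ~ [Atom lit]]]] + [Term [Factor [Prim [Atom x]]]]]]]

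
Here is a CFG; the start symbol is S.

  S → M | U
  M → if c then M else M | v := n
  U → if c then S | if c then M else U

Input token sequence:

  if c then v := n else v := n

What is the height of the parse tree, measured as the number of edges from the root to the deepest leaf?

[S [M if c then [M v := n] else [M v := n]]]

3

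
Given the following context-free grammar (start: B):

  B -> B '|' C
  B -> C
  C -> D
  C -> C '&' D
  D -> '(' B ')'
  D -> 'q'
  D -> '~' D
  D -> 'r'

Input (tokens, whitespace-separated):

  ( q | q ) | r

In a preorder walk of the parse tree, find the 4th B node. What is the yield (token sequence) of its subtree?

[B [B [C [D ( [B [B [C [D q]]] | [C [D q]]] )]]] | [C [D r]]]

q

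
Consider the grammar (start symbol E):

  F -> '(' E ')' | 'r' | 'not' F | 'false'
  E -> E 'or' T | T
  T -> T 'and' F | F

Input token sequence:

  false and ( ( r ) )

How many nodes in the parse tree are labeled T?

[E [T [T [F false]] and [F ( [E [T [F ( [E [T [F r]]] )]]] )]]]

4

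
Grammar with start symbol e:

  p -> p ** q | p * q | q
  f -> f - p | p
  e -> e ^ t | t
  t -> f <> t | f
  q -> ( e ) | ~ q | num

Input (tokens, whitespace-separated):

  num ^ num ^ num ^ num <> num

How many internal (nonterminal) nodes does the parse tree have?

24

[e [e [e [e [t [f [p [q num]]]]] ^ [t [f [p [q num]]]]] ^ [t [f [p [q num]]]]] ^ [t [f [p [q num]]] <> [t [f [p [q num]]]]]]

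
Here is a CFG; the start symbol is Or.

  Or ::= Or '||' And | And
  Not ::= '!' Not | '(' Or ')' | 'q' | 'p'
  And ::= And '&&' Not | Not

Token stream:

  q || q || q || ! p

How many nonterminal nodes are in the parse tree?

[Or [Or [Or [Or [And [Not q]]] || [And [Not q]]] || [And [Not q]]] || [And [Not ! [Not p]]]]

13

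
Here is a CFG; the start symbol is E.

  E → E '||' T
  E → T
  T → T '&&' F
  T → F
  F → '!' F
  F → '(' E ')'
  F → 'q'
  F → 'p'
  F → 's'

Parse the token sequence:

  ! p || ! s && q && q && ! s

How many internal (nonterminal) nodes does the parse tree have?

[E [E [T [F ! [F p]]]] || [T [T [T [T [F ! [F s]]] && [F q]] && [F q]] && [F ! [F s]]]]

15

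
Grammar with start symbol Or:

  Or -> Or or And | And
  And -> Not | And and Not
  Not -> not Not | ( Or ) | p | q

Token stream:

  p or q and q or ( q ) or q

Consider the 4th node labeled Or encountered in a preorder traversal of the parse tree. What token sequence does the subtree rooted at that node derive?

[Or [Or [Or [Or [And [Not p]]] or [And [And [Not q]] and [Not q]]] or [And [Not ( [Or [And [Not q]]] )]]] or [And [Not q]]]

p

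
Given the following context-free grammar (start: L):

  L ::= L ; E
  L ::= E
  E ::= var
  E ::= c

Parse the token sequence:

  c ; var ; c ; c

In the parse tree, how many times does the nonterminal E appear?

[L [L [L [L [E c]] ; [E var]] ; [E c]] ; [E c]]

4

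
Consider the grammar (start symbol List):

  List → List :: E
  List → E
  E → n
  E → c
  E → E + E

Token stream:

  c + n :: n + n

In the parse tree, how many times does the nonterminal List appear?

2

[List [List [E [E c] + [E n]]] :: [E [E n] + [E n]]]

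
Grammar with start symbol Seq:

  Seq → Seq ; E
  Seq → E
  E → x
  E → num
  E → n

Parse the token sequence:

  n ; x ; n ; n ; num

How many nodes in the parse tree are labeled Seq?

5

[Seq [Seq [Seq [Seq [Seq [E n]] ; [E x]] ; [E n]] ; [E n]] ; [E num]]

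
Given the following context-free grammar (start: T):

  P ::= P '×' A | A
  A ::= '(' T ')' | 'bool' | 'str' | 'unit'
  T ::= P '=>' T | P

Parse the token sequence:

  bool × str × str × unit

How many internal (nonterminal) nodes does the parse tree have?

[T [P [P [P [P [A bool]] × [A str]] × [A str]] × [A unit]]]

9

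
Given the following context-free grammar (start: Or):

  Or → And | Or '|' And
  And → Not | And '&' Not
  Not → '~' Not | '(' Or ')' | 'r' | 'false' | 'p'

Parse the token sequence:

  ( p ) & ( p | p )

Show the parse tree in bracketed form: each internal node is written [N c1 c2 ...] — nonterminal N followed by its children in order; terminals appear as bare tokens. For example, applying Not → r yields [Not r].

[Or [And [And [Not ( [Or [And [Not p]]] )]] & [Not ( [Or [Or [And [Not p]]] | [And [Not p]]] )]]]

Or
And
And & Not
Not & Not
( Or ) & Not
( And ) & Not
( Not ) & Not
( p ) & Not
( p ) & ( Or )
( p ) & ( Or | And )
( p ) & ( And | And )
( p ) & ( Not | And )
( p ) & ( p | And )
( p ) & ( p | Not )
( p ) & ( p | p )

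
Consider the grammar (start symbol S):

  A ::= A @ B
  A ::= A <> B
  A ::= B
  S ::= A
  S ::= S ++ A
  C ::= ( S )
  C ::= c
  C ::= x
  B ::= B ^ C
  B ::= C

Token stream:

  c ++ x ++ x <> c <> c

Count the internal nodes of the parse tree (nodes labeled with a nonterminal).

18

[S [S [S [A [B [C c]]]] ++ [A [B [C x]]]] ++ [A [A [A [B [C x]]] <> [B [C c]]] <> [B [C c]]]]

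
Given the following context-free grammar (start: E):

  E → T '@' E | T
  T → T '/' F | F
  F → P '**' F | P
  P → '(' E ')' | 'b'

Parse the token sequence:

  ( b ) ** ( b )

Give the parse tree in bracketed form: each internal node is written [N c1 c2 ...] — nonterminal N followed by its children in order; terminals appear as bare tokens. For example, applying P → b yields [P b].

E
T
F
P ** F
( E ) ** F
( T ) ** F
( F ) ** F
( P ) ** F
( b ) ** F
( b ) ** P
( b ) ** ( E )
( b ) ** ( T )
( b ) ** ( F )
( b ) ** ( P )
( b ) ** ( b )

[E [T [F [P ( [E [T [F [P b]]]] )] ** [F [P ( [E [T [F [P b]]]] )]]]]]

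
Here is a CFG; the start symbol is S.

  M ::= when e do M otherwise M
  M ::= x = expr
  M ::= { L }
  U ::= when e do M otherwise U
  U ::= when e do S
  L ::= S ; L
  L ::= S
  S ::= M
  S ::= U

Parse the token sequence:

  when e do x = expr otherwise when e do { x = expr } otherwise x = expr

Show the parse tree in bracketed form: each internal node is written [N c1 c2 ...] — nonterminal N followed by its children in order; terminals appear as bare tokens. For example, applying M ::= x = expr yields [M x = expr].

S
M
when e do M otherwise M
when e do x = expr otherwise M
when e do x = expr otherwise when e do M otherwise M
when e do x = expr otherwise when e do { L } otherwise M
when e do x = expr otherwise when e do { S } otherwise M
when e do x = expr otherwise when e do { M } otherwise M
when e do x = expr otherwise when e do { x = expr } otherwise M
when e do x = expr otherwise when e do { x = expr } otherwise x = expr

[S [M when e do [M x = expr] otherwise [M when e do [M { [L [S [M x = expr]]] }] otherwise [M x = expr]]]]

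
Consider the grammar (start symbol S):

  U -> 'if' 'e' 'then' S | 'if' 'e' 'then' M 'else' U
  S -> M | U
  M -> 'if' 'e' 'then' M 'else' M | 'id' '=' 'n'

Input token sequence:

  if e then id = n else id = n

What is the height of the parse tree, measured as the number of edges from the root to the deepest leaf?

[S [M if e then [M id = n] else [M id = n]]]

3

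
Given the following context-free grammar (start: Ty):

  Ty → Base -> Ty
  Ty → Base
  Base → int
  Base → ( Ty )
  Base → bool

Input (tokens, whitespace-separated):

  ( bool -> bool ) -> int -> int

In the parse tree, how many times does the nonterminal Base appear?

5

[Ty [Base ( [Ty [Base bool] -> [Ty [Base bool]]] )] -> [Ty [Base int] -> [Ty [Base int]]]]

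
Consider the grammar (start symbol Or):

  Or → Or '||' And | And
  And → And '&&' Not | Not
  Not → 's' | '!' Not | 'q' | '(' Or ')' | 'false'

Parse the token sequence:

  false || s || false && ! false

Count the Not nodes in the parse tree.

5

[Or [Or [Or [And [Not false]]] || [And [Not s]]] || [And [And [Not false]] && [Not ! [Not false]]]]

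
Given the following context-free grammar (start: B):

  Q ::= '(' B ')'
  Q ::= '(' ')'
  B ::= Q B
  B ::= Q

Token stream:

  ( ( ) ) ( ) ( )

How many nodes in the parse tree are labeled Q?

[B [Q ( [B [Q ( )]] )] [B [Q ( )] [B [Q ( )]]]]

4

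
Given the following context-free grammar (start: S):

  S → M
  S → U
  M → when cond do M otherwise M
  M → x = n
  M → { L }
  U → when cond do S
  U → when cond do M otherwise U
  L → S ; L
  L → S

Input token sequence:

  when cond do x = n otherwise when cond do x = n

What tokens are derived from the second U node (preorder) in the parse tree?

[S [U when cond do [M x = n] otherwise [U when cond do [S [M x = n]]]]]

when cond do x = n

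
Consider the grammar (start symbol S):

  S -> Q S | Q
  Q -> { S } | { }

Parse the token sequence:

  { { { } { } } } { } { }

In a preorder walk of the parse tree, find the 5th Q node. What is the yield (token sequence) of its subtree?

{ }

[S [Q { [S [Q { [S [Q { }] [S [Q { }]]] }]] }] [S [Q { }] [S [Q { }]]]]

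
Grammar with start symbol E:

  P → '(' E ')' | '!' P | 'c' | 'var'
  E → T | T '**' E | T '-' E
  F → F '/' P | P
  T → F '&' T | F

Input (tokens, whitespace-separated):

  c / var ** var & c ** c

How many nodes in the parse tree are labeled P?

5

[E [T [F [F [P c]] / [P var]]] ** [E [T [F [P var]] & [T [F [P c]]]] ** [E [T [F [P c]]]]]]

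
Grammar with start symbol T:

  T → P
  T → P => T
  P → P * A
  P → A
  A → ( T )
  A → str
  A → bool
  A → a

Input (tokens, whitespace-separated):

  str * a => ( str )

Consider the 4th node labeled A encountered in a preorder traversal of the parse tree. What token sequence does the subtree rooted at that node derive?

[T [P [P [A str]] * [A a]] => [T [P [A ( [T [P [A str]]] )]]]]

str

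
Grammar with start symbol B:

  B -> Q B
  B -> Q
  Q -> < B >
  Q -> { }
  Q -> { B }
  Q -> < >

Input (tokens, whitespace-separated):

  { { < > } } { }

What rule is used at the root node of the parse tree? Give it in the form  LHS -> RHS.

B -> Q B

[B [Q { [B [Q { [B [Q < >]] }]] }] [B [Q { }]]]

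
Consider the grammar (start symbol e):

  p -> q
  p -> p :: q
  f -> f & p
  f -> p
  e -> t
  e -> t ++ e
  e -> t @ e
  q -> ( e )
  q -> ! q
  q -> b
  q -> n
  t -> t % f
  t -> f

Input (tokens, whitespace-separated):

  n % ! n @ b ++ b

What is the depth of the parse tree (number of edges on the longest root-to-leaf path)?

[e [t [t [f [p [q n]]]] % [f [p [q ! [q n]]]]] @ [e [t [f [p [q b]]]] ++ [e [t [f [p [q b]]]]]]]

7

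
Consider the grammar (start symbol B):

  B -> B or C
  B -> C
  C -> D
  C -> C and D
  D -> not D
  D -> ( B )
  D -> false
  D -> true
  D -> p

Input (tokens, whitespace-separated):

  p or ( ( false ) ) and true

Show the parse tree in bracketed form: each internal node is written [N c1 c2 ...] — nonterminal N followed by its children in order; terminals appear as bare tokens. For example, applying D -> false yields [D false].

[B [B [C [D p]]] or [C [C [D ( [B [C [D ( [B [C [D false]]] )]]] )]] and [D true]]]

B
B or C
C or C
D or C
p or C
p or C and D
p or D and D
p or ( B ) and D
p or ( C ) and D
p or ( D ) and D
p or ( ( B ) ) and D
p or ( ( C ) ) and D
p or ( ( D ) ) and D
p or ( ( false ) ) and D
p or ( ( false ) ) and true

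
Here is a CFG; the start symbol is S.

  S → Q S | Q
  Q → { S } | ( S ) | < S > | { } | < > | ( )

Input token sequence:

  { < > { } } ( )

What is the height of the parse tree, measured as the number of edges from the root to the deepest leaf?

5

[S [Q { [S [Q < >] [S [Q { }]]] }] [S [Q ( )]]]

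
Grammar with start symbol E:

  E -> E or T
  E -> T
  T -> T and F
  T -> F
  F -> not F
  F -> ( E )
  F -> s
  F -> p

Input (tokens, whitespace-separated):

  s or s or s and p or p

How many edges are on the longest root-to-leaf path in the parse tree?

6

[E [E [E [E [T [F s]]] or [T [F s]]] or [T [T [F s]] and [F p]]] or [T [F p]]]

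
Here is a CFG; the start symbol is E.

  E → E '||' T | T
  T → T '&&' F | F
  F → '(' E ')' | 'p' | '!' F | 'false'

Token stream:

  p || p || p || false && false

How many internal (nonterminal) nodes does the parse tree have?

14

[E [E [E [E [T [F p]]] || [T [F p]]] || [T [F p]]] || [T [T [F false]] && [F false]]]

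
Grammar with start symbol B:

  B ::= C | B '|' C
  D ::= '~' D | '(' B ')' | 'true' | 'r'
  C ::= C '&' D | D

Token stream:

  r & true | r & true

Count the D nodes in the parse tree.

4

[B [B [C [C [D r]] & [D true]]] | [C [C [D r]] & [D true]]]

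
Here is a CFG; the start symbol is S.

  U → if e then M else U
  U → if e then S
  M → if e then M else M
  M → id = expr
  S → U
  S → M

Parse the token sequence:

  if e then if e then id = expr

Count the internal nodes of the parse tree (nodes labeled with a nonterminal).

[S [U if e then [S [U if e then [S [M id = expr]]]]]]

6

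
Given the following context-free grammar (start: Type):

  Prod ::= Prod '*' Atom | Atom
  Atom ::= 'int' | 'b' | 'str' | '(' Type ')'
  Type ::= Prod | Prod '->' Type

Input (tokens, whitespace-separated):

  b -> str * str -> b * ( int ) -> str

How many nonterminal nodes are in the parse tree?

19

[Type [Prod [Atom b]] -> [Type [Prod [Prod [Atom str]] * [Atom str]] -> [Type [Prod [Prod [Atom b]] * [Atom ( [Type [Prod [Atom int]]] )]] -> [Type [Prod [Atom str]]]]]]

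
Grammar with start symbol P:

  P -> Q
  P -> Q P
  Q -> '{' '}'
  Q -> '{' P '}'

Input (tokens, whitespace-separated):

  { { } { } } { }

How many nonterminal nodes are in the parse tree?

[P [Q { [P [Q { }] [P [Q { }]]] }] [P [Q { }]]]

8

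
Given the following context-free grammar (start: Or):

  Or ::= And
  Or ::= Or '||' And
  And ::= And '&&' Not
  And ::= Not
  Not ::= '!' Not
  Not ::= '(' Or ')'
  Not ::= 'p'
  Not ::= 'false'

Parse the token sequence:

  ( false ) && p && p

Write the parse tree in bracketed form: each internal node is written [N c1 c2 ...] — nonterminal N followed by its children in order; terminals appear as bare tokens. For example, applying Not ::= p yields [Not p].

[Or [And [And [And [Not ( [Or [And [Not false]]] )]] && [Not p]] && [Not p]]]

Or
And
And && Not
And && Not && Not
Not && Not && Not
( Or ) && Not && Not
( And ) && Not && Not
( Not ) && Not && Not
( false ) && Not && Not
( false ) && p && Not
( false ) && p && p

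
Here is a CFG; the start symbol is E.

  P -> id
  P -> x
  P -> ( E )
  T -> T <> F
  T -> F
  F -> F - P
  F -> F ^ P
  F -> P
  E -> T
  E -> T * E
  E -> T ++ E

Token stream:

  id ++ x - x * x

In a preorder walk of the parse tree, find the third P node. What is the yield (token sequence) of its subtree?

x

[E [T [F [P id]]] ++ [E [T [F [F [P x]] - [P x]]] * [E [T [F [P x]]]]]]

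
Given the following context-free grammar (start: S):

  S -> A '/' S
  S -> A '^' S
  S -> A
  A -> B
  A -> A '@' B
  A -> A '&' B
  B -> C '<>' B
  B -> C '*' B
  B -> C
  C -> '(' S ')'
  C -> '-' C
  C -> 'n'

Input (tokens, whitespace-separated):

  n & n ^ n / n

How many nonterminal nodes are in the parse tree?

15

[S [A [A [B [C n]]] & [B [C n]]] ^ [S [A [B [C n]]] / [S [A [B [C n]]]]]]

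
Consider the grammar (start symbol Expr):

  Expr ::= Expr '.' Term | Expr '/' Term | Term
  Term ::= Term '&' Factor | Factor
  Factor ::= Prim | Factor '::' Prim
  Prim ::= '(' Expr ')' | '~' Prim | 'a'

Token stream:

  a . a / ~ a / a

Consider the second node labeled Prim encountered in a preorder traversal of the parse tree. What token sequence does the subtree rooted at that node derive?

[Expr [Expr [Expr [Expr [Term [Factor [Prim a]]]] . [Term [Factor [Prim a]]]] / [Term [Factor [Prim ~ [Prim a]]]]] / [Term [Factor [Prim a]]]]

a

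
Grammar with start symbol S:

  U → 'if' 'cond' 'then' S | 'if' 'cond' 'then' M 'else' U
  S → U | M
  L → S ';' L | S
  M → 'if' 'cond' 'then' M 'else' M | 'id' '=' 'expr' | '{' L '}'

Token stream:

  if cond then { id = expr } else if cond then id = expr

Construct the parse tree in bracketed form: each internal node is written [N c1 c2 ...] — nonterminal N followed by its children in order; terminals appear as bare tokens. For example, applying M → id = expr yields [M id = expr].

[S [U if cond then [M { [L [S [M id = expr]]] }] else [U if cond then [S [M id = expr]]]]]

S
U
if cond then M else U
if cond then { L } else U
if cond then { S } else U
if cond then { M } else U
if cond then { id = expr } else U
if cond then { id = expr } else if cond then S
if cond then { id = expr } else if cond then M
if cond then { id = expr } else if cond then id = expr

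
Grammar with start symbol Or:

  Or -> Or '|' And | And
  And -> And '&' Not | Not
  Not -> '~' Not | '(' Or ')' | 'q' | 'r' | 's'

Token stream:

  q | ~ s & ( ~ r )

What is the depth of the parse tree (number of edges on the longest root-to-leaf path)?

[Or [Or [And [Not q]]] | [And [And [Not ~ [Not s]]] & [Not ( [Or [And [Not ~ [Not r]]]] )]]]

7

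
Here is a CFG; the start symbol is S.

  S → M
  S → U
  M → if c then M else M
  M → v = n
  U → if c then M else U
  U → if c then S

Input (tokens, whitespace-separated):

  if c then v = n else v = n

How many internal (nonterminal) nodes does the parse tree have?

[S [M if c then [M v = n] else [M v = n]]]

4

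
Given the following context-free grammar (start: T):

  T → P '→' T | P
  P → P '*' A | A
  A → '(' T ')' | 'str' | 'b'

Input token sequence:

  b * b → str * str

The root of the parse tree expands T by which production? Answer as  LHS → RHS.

[T [P [P [A b]] * [A b]] → [T [P [P [A str]] * [A str]]]]

T → P '→' T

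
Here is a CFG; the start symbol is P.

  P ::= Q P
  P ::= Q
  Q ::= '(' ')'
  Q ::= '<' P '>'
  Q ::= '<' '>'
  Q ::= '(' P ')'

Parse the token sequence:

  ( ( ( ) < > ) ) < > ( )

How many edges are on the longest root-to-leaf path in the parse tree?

[P [Q ( [P [Q ( [P [Q ( )] [P [Q < >]]] )]] )] [P [Q < >] [P [Q ( )]]]]

7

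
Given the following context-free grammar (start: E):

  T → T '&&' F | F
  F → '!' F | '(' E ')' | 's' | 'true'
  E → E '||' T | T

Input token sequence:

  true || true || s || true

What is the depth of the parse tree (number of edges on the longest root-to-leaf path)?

[E [E [E [E [T [F true]]] || [T [F true]]] || [T [F s]]] || [T [F true]]]

6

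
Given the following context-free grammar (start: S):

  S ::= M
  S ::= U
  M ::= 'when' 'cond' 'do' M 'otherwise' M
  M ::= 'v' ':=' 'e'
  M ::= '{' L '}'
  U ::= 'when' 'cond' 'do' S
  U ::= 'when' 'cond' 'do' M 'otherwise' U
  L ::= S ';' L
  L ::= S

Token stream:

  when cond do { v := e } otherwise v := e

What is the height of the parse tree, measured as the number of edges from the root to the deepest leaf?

[S [M when cond do [M { [L [S [M v := e]]] }] otherwise [M v := e]]]

6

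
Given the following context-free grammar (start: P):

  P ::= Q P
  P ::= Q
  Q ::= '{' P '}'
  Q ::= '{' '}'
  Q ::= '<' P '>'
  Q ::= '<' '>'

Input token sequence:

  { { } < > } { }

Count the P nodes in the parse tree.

[P [Q { [P [Q { }] [P [Q < >]]] }] [P [Q { }]]]

4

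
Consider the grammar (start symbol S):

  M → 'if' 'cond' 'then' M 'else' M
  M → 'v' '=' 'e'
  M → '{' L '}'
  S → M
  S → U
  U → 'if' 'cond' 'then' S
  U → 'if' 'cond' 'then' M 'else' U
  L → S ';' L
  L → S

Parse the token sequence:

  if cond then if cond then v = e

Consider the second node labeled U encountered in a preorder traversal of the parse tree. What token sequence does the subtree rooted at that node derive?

if cond then v = e

[S [U if cond then [S [U if cond then [S [M v = e]]]]]]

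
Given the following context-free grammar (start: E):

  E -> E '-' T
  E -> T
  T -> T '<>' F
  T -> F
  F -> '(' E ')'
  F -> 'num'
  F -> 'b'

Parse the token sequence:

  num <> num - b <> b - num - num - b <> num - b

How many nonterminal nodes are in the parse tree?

[E [E [E [E [E [E [T [T [F num]] <> [F num]]] - [T [T [F b]] <> [F b]]] - [T [F num]]] - [T [F num]]] - [T [T [F b]] <> [F num]]] - [T [F b]]]

24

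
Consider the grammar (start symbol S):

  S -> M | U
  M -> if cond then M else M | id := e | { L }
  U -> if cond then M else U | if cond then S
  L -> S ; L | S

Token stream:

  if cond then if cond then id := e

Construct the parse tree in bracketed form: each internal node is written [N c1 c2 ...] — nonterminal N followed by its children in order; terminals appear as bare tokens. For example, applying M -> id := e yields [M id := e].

[S [U if cond then [S [U if cond then [S [M id := e]]]]]]

S
U
if cond then S
if cond then U
if cond then if cond then S
if cond then if cond then M
if cond then if cond then id := e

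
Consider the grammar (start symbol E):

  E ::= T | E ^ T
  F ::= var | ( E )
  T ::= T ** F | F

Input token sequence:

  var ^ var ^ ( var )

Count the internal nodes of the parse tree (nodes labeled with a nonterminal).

12

[E [E [E [T [F var]]] ^ [T [F var]]] ^ [T [F ( [E [T [F var]]] )]]]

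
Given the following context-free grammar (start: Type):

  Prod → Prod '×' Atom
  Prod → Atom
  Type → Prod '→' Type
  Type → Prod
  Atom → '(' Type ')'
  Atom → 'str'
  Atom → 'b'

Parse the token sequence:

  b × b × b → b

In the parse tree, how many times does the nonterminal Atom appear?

[Type [Prod [Prod [Prod [Atom b]] × [Atom b]] × [Atom b]] → [Type [Prod [Atom b]]]]

4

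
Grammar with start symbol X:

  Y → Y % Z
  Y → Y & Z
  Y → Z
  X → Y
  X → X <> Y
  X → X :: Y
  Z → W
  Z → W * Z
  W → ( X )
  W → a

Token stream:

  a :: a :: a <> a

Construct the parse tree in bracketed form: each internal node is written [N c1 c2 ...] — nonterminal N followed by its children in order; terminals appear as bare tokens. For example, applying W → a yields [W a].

X
X <> Y
X :: Y <> Y
X :: Y :: Y <> Y
Y :: Y :: Y <> Y
Z :: Y :: Y <> Y
W :: Y :: Y <> Y
a :: Y :: Y <> Y
a :: Z :: Y <> Y
a :: W :: Y <> Y
a :: a :: Y <> Y
a :: a :: Z <> Y
a :: a :: W <> Y
a :: a :: a <> Y
a :: a :: a <> Z
a :: a :: a <> W
a :: a :: a <> a

[X [X [X [X [Y [Z [W a]]]] :: [Y [Z [W a]]]] :: [Y [Z [W a]]]] <> [Y [Z [W a]]]]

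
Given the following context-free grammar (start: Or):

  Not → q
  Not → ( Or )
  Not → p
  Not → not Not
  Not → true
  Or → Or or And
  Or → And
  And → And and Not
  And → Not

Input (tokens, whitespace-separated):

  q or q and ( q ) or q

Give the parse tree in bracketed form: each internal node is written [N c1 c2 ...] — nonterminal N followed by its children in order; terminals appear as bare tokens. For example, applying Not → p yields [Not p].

[Or [Or [Or [And [Not q]]] or [And [And [Not q]] and [Not ( [Or [And [Not q]]] )]]] or [And [Not q]]]

Or
Or or And
Or or And or And
And or And or And
Not or And or And
q or And or And
q or And and Not or And
q or Not and Not or And
q or q and Not or And
q or q and ( Or ) or And
q or q and ( And ) or And
q or q and ( Not ) or And
q or q and ( q ) or And
q or q and ( q ) or Not
q or q and ( q ) or q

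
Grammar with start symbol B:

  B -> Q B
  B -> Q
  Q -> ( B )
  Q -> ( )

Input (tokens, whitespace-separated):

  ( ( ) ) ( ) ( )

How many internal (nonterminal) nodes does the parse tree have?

[B [Q ( [B [Q ( )]] )] [B [Q ( )] [B [Q ( )]]]]

8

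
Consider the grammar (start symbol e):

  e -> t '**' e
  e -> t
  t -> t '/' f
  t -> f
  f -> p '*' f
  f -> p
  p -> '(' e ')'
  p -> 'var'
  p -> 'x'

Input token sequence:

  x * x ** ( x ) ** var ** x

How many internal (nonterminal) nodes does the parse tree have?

[e [t [f [p x] * [f [p x]]]] ** [e [t [f [p ( [e [t [f [p x]]]] )]]] ** [e [t [f [p var]]] ** [e [t [f [p x]]]]]]]

22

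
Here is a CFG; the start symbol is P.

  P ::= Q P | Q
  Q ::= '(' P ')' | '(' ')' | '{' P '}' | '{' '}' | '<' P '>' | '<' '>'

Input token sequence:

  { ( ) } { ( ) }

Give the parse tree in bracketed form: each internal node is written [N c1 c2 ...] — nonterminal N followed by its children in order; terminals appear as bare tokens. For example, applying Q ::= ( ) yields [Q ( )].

P
Q P
{ P } P
{ Q } P
{ ( ) } P
{ ( ) } Q
{ ( ) } { P }
{ ( ) } { Q }
{ ( ) } { ( ) }

[P [Q { [P [Q ( )]] }] [P [Q { [P [Q ( )]] }]]]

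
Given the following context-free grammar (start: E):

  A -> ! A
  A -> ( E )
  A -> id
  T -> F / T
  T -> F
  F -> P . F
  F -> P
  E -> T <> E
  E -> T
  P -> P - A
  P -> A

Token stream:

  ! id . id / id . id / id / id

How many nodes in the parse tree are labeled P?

[E [T [F [P [A ! [A id]]] . [F [P [A id]]]] / [T [F [P [A id]] . [F [P [A id]]]] / [T [F [P [A id]]] / [T [F [P [A id]]]]]]]]

6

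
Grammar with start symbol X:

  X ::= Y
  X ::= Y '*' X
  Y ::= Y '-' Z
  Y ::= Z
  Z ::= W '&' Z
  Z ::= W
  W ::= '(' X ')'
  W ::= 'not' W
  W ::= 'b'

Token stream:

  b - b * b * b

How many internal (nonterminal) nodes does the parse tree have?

15

[X [Y [Y [Z [W b]]] - [Z [W b]]] * [X [Y [Z [W b]]] * [X [Y [Z [W b]]]]]]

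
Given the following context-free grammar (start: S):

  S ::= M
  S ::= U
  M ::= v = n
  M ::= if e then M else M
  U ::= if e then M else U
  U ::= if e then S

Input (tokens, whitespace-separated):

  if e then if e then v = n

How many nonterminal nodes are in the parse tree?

[S [U if e then [S [U if e then [S [M v = n]]]]]]

6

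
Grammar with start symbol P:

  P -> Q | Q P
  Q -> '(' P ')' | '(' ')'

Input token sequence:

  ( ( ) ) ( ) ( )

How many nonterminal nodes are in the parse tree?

8

[P [Q ( [P [Q ( )]] )] [P [Q ( )] [P [Q ( )]]]]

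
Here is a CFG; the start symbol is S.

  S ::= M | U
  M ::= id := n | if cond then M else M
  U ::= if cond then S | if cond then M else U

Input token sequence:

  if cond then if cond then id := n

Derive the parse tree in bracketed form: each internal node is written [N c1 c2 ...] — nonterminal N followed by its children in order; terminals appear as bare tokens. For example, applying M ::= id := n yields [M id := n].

[S [U if cond then [S [U if cond then [S [M id := n]]]]]]

S
U
if cond then S
if cond then U
if cond then if cond then S
if cond then if cond then M
if cond then if cond then id := n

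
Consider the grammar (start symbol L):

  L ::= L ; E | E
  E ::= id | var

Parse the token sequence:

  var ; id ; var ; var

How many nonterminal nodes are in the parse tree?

[L [L [L [L [E var]] ; [E id]] ; [E var]] ; [E var]]

8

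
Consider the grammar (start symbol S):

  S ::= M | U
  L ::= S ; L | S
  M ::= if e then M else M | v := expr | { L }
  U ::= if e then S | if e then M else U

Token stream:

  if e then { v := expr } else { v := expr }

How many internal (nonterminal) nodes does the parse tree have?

10

[S [M if e then [M { [L [S [M v := expr]]] }] else [M { [L [S [M v := expr]]] }]]]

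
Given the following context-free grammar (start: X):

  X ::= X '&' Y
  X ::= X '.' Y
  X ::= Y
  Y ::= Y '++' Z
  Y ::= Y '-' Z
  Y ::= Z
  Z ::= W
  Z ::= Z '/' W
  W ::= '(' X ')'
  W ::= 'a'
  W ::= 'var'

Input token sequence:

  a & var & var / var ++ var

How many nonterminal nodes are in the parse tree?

17

[X [X [X [Y [Z [W a]]]] & [Y [Z [W var]]]] & [Y [Y [Z [Z [W var]] / [W var]]] ++ [Z [W var]]]]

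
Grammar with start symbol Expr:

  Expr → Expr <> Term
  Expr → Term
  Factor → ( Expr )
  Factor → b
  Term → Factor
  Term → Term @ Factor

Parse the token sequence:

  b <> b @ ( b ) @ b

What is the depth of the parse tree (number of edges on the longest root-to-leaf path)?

7

[Expr [Expr [Term [Factor b]]] <> [Term [Term [Term [Factor b]] @ [Factor ( [Expr [Term [Factor b]]] )]] @ [Factor b]]]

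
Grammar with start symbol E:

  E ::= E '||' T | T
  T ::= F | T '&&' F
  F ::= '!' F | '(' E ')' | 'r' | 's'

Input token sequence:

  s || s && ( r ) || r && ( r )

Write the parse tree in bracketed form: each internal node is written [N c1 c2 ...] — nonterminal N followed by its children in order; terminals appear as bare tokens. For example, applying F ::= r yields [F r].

[E [E [E [T [F s]]] || [T [T [F s]] && [F ( [E [T [F r]]] )]]] || [T [T [F r]] && [F ( [E [T [F r]]] )]]]

E
E || T
E || T || T
T || T || T
F || T || T
s || T || T
s || T && F || T
s || F && F || T
s || s && F || T
s || s && ( E ) || T
s || s && ( T ) || T
s || s && ( F ) || T
s || s && ( r ) || T
s || s && ( r ) || T && F
s || s && ( r ) || F && F
s || s && ( r ) || r && F
s || s && ( r ) || r && ( E )
s || s && ( r ) || r && ( T )
s || s && ( r ) || r && ( F )
s || s && ( r ) || r && ( r )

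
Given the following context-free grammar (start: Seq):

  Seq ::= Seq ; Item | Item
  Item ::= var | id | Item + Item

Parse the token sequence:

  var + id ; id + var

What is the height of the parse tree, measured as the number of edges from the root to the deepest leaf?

[Seq [Seq [Item [Item var] + [Item id]]] ; [Item [Item id] + [Item var]]]

4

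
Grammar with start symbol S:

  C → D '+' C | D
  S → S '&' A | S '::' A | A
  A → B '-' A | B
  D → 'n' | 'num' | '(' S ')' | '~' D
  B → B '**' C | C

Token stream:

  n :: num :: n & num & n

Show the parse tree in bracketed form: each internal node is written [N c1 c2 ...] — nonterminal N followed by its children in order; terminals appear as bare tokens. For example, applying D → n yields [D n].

[S [S [S [S [S [A [B [C [D n]]]]] :: [A [B [C [D num]]]]] :: [A [B [C [D n]]]]] & [A [B [C [D num]]]]] & [A [B [C [D n]]]]]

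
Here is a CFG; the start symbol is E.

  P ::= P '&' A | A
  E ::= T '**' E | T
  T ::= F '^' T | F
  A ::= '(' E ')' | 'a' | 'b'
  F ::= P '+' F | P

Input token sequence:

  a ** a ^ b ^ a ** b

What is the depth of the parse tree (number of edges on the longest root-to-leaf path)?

8

[E [T [F [P [A a]]]] ** [E [T [F [P [A a]]] ^ [T [F [P [A b]]] ^ [T [F [P [A a]]]]]] ** [E [T [F [P [A b]]]]]]]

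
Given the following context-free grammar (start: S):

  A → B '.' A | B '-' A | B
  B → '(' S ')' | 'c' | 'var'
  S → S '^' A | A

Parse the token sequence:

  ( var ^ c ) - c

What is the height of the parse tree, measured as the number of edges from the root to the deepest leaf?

7

[S [A [B ( [S [S [A [B var]]] ^ [A [B c]]] )] - [A [B c]]]]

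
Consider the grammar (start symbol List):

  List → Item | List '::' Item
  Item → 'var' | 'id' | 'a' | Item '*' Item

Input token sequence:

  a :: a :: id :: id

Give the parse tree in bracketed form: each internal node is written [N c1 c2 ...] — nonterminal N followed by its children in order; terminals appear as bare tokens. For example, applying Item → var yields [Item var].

List
List :: Item
List :: Item :: Item
List :: Item :: Item :: Item
Item :: Item :: Item :: Item
a :: Item :: Item :: Item
a :: a :: Item :: Item
a :: a :: id :: Item
a :: a :: id :: id

[List [List [List [List [Item a]] :: [Item a]] :: [Item id]] :: [Item id]]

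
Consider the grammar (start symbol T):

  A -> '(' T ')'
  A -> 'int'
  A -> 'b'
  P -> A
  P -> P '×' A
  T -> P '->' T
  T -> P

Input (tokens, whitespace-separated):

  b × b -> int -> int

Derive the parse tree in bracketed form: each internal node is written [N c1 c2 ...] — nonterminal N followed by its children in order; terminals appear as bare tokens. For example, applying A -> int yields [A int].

[T [P [P [A b]] × [A b]] -> [T [P [A int]] -> [T [P [A int]]]]]

T
P -> T
P × A -> T
A × A -> T
b × A -> T
b × b -> T
b × b -> P -> T
b × b -> A -> T
b × b -> int -> T
b × b -> int -> P
b × b -> int -> A
b × b -> int -> int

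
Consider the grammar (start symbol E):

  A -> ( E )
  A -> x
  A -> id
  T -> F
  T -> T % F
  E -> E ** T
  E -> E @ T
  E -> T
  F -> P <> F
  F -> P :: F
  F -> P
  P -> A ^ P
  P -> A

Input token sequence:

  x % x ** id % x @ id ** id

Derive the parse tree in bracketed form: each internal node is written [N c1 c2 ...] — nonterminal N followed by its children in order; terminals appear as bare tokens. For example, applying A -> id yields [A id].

[E [E [E [E [T [T [F [P [A x]]]] % [F [P [A x]]]]] ** [T [T [F [P [A id]]]] % [F [P [A x]]]]] @ [T [F [P [A id]]]]] ** [T [F [P [A id]]]]]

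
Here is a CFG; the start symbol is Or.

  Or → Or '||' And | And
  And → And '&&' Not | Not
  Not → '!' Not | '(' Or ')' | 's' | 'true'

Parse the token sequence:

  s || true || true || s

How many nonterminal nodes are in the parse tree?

12

[Or [Or [Or [Or [And [Not s]]] || [And [Not true]]] || [And [Not true]]] || [And [Not s]]]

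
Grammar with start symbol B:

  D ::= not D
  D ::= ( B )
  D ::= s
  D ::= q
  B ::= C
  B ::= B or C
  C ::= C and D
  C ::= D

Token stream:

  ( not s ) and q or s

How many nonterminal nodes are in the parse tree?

[B [B [C [C [D ( [B [C [D not [D s]]]] )]] and [D q]]] or [C [D s]]]

12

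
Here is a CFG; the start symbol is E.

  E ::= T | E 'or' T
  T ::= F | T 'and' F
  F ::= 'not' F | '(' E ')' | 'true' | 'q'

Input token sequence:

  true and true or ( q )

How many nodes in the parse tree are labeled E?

[E [E [T [T [F true]] and [F true]]] or [T [F ( [E [T [F q]]] )]]]

3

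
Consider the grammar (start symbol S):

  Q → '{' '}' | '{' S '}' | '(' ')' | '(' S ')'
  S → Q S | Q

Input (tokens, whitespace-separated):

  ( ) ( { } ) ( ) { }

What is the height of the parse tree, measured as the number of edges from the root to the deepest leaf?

5

[S [Q ( )] [S [Q ( [S [Q { }]] )] [S [Q ( )] [S [Q { }]]]]]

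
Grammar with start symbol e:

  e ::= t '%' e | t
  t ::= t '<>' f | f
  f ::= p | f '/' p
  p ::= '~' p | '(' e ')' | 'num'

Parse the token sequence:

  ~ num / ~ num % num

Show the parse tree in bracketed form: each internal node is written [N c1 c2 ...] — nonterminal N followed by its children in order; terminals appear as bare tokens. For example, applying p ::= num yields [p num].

e
t % e
f % e
f / p % e
p / p % e
~ p / p % e
~ num / p % e
~ num / ~ p % e
~ num / ~ num % e
~ num / ~ num % t
~ num / ~ num % f
~ num / ~ num % p
~ num / ~ num % num

[e [t [f [f [p ~ [p num]]] / [p ~ [p num]]]] % [e [t [f [p num]]]]]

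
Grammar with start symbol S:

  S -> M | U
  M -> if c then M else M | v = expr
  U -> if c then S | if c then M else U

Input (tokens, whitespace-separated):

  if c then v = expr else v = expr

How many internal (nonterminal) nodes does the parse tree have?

4

[S [M if c then [M v = expr] else [M v = expr]]]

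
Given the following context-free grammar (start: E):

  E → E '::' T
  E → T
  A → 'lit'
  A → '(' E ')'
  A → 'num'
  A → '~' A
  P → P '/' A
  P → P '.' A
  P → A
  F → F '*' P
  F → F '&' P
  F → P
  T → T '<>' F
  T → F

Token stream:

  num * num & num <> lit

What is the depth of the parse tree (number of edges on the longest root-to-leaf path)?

[E [T [T [F [F [F [P [A num]]] * [P [A num]]] & [P [A num]]]] <> [F [P [A lit]]]]]

8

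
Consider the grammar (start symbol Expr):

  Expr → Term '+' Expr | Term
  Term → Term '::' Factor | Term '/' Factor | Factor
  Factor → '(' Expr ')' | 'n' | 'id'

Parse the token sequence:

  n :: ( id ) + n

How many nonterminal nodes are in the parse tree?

11

[Expr [Term [Term [Factor n]] :: [Factor ( [Expr [Term [Factor id]]] )]] + [Expr [Term [Factor n]]]]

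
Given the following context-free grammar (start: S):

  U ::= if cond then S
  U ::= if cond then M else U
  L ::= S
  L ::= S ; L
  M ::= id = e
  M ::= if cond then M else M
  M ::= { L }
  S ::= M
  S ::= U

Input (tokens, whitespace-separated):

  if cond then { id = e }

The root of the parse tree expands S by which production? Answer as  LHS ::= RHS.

[S [U if cond then [S [M { [L [S [M id = e]]] }]]]]

S ::= U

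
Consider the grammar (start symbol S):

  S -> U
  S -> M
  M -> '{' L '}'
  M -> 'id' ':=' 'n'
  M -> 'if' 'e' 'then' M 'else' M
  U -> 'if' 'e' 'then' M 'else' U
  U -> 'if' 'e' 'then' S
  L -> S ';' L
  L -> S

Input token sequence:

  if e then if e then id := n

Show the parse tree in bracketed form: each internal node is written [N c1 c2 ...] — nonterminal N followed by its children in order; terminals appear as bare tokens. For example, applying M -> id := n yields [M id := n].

[S [U if e then [S [U if e then [S [M id := n]]]]]]

S
U
if e then S
if e then U
if e then if e then S
if e then if e then M
if e then if e then id := n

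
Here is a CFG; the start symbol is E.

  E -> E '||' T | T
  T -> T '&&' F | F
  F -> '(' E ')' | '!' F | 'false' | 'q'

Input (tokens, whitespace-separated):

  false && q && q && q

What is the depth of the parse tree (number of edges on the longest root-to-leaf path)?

6

[E [T [T [T [T [F false]] && [F q]] && [F q]] && [F q]]]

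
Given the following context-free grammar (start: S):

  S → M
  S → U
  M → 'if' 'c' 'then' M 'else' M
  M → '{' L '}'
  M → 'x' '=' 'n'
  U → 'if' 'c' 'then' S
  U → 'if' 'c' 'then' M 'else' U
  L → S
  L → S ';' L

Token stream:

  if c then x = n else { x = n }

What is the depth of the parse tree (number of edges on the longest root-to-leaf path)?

[S [M if c then [M x = n] else [M { [L [S [M x = n]]] }]]]

6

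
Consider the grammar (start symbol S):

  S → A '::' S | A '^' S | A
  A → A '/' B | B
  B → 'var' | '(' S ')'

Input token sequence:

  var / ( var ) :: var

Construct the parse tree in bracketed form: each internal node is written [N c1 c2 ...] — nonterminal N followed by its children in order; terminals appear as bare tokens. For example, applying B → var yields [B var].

S
A :: S
A / B :: S
B / B :: S
var / B :: S
var / ( S ) :: S
var / ( A ) :: S
var / ( B ) :: S
var / ( var ) :: S
var / ( var ) :: A
var / ( var ) :: B
var / ( var ) :: var

[S [A [A [B var]] / [B ( [S [A [B var]]] )]] :: [S [A [B var]]]]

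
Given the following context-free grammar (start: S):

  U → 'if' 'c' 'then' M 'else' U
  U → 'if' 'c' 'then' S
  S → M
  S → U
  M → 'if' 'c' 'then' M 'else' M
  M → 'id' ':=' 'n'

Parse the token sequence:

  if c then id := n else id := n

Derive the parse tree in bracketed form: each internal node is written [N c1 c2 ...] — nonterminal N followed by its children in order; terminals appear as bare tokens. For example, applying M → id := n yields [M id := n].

S
M
if c then M else M
if c then id := n else M
if c then id := n else id := n

[S [M if c then [M id := n] else [M id := n]]]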